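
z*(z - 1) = z^2 - z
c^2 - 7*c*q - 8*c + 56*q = (c - 8)*(c - 7*q)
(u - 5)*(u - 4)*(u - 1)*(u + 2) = u^4 - 8*u^3 + 9*u^2 + 38*u - 40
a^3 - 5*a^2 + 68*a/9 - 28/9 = (a - 7/3)*(a - 2)*(a - 2/3)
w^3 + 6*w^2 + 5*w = w*(w + 1)*(w + 5)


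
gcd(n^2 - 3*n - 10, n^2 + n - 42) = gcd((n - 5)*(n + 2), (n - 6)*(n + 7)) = 1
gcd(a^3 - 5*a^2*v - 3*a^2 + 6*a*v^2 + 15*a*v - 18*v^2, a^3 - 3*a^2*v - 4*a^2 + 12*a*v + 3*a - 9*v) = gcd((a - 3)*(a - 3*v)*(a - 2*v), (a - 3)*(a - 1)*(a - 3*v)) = -a^2 + 3*a*v + 3*a - 9*v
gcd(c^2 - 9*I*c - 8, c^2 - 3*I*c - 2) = c - I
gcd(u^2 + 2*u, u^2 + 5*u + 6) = u + 2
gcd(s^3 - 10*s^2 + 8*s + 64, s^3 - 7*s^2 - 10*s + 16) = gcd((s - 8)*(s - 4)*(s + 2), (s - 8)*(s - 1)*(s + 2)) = s^2 - 6*s - 16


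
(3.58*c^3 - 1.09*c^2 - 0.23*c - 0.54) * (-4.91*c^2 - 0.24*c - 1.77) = -17.5778*c^5 + 4.4927*c^4 - 4.9457*c^3 + 4.6359*c^2 + 0.5367*c + 0.9558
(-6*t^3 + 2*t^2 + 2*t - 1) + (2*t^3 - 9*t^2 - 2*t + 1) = -4*t^3 - 7*t^2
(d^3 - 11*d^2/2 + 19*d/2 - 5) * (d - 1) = d^4 - 13*d^3/2 + 15*d^2 - 29*d/2 + 5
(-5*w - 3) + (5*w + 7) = 4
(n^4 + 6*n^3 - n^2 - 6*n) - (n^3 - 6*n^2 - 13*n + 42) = n^4 + 5*n^3 + 5*n^2 + 7*n - 42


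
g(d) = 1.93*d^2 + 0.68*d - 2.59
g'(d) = 3.86*d + 0.68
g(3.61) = 25.02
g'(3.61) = 14.61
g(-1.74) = 2.07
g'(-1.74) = -6.04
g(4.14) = 33.30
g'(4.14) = 16.66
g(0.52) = -1.71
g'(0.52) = 2.69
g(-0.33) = -2.60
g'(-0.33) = -0.59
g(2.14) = 7.70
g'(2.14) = 8.94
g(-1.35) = 0.01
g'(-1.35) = -4.53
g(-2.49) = 7.68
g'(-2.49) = -8.93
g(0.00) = -2.59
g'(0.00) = 0.68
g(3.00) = 16.82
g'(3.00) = 12.26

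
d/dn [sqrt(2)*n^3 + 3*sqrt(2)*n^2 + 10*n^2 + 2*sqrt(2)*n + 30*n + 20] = 3*sqrt(2)*n^2 + 6*sqrt(2)*n + 20*n + 2*sqrt(2) + 30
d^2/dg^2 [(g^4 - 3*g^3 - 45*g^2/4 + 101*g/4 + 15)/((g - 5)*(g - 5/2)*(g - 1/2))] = 8*(25*g^3 - 111*g^2 + 423*g - 683)/(8*g^6 - 132*g^5 + 786*g^4 - 1991*g^3 + 1965*g^2 - 825*g + 125)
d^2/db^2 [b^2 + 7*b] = 2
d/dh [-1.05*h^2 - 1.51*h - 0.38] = -2.1*h - 1.51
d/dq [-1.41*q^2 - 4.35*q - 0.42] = -2.82*q - 4.35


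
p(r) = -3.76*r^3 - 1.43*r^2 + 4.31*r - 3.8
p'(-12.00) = -1585.69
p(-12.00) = 6235.84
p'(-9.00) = -883.63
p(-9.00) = 2582.62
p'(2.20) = -56.58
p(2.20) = -41.28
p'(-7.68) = -639.05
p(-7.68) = 1581.98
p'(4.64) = -251.81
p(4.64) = -390.20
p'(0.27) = 2.72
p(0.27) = -2.81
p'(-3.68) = -137.92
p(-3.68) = 148.36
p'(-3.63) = -133.94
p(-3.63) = 141.56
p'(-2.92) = -83.52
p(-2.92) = 65.04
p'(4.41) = -227.68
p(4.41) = -335.08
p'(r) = -11.28*r^2 - 2.86*r + 4.31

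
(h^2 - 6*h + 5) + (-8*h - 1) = h^2 - 14*h + 4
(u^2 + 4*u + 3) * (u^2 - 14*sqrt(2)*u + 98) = u^4 - 14*sqrt(2)*u^3 + 4*u^3 - 56*sqrt(2)*u^2 + 101*u^2 - 42*sqrt(2)*u + 392*u + 294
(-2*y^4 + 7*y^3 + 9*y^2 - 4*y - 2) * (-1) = 2*y^4 - 7*y^3 - 9*y^2 + 4*y + 2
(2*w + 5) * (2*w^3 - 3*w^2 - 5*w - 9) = 4*w^4 + 4*w^3 - 25*w^2 - 43*w - 45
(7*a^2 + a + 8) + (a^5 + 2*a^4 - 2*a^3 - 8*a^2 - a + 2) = a^5 + 2*a^4 - 2*a^3 - a^2 + 10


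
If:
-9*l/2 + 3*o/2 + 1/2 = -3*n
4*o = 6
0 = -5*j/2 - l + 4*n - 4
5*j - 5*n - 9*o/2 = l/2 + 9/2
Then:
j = 284/15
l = 11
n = 187/12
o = 3/2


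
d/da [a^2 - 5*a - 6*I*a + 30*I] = 2*a - 5 - 6*I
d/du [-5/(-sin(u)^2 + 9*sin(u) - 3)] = 5*(9 - 2*sin(u))*cos(u)/(sin(u)^2 - 9*sin(u) + 3)^2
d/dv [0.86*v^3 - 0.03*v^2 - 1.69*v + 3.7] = 2.58*v^2 - 0.06*v - 1.69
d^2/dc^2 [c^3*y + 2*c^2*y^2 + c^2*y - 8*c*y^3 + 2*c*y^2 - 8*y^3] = 2*y*(3*c + 2*y + 1)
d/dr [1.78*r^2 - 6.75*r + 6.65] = 3.56*r - 6.75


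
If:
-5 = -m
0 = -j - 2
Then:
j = -2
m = 5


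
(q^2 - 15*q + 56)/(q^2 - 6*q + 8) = (q^2 - 15*q + 56)/(q^2 - 6*q + 8)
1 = 1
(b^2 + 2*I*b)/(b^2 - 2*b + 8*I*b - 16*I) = b*(b + 2*I)/(b^2 - 2*b + 8*I*b - 16*I)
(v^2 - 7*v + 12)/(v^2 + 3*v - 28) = (v - 3)/(v + 7)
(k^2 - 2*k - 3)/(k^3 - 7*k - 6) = 1/(k + 2)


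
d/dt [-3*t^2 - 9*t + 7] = -6*t - 9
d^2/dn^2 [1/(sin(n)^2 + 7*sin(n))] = (-4*sin(n) - 21 - 43/sin(n) + 42/sin(n)^2 + 98/sin(n)^3)/(sin(n) + 7)^3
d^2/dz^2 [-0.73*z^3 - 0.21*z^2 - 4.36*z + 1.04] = -4.38*z - 0.42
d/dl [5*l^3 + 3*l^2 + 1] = 3*l*(5*l + 2)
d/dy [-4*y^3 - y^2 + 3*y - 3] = -12*y^2 - 2*y + 3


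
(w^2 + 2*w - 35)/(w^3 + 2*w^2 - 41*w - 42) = (w - 5)/(w^2 - 5*w - 6)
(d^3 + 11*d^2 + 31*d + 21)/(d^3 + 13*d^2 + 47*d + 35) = (d + 3)/(d + 5)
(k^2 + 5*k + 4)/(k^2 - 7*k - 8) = (k + 4)/(k - 8)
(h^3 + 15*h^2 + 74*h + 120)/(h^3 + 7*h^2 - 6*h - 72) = (h + 5)/(h - 3)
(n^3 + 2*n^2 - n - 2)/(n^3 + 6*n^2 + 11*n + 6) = (n - 1)/(n + 3)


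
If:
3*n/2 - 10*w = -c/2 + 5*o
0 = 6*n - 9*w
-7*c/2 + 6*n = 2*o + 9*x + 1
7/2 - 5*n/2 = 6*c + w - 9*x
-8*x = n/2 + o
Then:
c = 1616/3761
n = 8961/26327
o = -16257/52654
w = 5974/26327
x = 456/26327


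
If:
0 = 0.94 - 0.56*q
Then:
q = 1.68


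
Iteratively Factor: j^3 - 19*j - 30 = (j + 3)*(j^2 - 3*j - 10) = (j + 2)*(j + 3)*(j - 5)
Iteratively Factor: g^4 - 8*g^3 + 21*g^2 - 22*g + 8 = (g - 1)*(g^3 - 7*g^2 + 14*g - 8) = (g - 2)*(g - 1)*(g^2 - 5*g + 4) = (g - 4)*(g - 2)*(g - 1)*(g - 1)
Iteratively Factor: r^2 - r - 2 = (r + 1)*(r - 2)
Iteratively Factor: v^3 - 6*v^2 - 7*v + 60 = (v - 5)*(v^2 - v - 12) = (v - 5)*(v + 3)*(v - 4)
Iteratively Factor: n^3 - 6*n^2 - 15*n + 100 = (n - 5)*(n^2 - n - 20) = (n - 5)*(n + 4)*(n - 5)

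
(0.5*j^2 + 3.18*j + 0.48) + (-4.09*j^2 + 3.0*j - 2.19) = -3.59*j^2 + 6.18*j - 1.71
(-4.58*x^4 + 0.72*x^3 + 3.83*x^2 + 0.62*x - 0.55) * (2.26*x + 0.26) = -10.3508*x^5 + 0.4364*x^4 + 8.843*x^3 + 2.397*x^2 - 1.0818*x - 0.143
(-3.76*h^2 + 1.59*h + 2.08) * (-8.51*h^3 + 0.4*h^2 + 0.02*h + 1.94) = 31.9976*h^5 - 15.0349*h^4 - 17.14*h^3 - 6.4306*h^2 + 3.1262*h + 4.0352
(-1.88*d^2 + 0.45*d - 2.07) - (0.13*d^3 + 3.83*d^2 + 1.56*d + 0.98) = -0.13*d^3 - 5.71*d^2 - 1.11*d - 3.05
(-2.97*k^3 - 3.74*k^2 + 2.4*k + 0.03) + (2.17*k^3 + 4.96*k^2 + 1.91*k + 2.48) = -0.8*k^3 + 1.22*k^2 + 4.31*k + 2.51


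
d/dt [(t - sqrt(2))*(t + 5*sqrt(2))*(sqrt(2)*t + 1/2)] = 3*sqrt(2)*t^2 + 17*t - 8*sqrt(2)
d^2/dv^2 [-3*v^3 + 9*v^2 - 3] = 18 - 18*v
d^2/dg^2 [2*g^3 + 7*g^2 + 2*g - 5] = 12*g + 14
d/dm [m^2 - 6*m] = 2*m - 6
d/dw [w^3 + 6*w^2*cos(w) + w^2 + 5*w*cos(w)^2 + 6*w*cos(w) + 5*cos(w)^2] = -6*w^2*sin(w) + 3*w^2 - 6*w*sin(w) - 5*w*sin(2*w) + 12*w*cos(w) + 2*w - 5*sin(2*w) + 5*cos(w)^2 + 6*cos(w)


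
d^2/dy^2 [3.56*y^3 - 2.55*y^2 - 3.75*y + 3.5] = 21.36*y - 5.1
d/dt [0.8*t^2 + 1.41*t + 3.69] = 1.6*t + 1.41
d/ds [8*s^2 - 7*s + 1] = 16*s - 7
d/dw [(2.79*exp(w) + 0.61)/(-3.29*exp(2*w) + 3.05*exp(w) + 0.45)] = (9.1791*exp(2*w) + 4.0138*exp(w) - 0.605)*exp(w)/(10.8241*exp(4*w) - 20.069*exp(3*w) + 6.3415*exp(2*w) + 2.745*exp(w) + 0.2025)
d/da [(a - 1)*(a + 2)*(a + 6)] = 3*a^2 + 14*a + 4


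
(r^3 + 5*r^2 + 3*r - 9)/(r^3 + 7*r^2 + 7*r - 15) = (r + 3)/(r + 5)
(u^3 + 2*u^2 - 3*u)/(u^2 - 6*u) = (u^2 + 2*u - 3)/(u - 6)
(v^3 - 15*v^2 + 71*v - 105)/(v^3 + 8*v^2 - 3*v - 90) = (v^2 - 12*v + 35)/(v^2 + 11*v + 30)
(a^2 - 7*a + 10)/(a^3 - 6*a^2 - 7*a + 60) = (a - 2)/(a^2 - a - 12)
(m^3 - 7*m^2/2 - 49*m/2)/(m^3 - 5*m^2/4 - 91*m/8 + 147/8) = 4*m*(m - 7)/(4*m^2 - 19*m + 21)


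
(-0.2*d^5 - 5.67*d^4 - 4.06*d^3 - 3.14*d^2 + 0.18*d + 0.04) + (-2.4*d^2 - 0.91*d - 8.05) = -0.2*d^5 - 5.67*d^4 - 4.06*d^3 - 5.54*d^2 - 0.73*d - 8.01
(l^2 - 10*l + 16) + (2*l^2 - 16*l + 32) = 3*l^2 - 26*l + 48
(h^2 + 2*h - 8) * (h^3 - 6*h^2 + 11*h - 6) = h^5 - 4*h^4 - 9*h^3 + 64*h^2 - 100*h + 48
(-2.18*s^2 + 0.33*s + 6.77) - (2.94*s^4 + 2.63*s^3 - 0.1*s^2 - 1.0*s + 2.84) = -2.94*s^4 - 2.63*s^3 - 2.08*s^2 + 1.33*s + 3.93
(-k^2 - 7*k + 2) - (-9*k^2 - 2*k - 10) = 8*k^2 - 5*k + 12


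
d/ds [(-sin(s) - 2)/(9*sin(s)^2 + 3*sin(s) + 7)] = (9*sin(s)^2 + 36*sin(s) - 1)*cos(s)/(9*sin(s)^2 + 3*sin(s) + 7)^2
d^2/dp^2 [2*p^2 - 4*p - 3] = 4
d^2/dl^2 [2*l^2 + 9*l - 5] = 4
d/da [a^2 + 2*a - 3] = 2*a + 2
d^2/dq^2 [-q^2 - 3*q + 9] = -2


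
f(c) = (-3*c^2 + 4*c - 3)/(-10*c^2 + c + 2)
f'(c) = (4 - 6*c)/(-10*c^2 + c + 2) + (20*c - 1)*(-3*c^2 + 4*c - 3)/(-10*c^2 + c + 2)^2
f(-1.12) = 0.96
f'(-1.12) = 1.01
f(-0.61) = 2.81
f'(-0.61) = 12.64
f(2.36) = 0.20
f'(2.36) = 0.02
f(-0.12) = -2.03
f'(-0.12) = 6.69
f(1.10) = 0.25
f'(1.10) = -0.29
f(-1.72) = 0.64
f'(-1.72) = 0.28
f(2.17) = 0.20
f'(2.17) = 0.02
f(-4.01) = 0.41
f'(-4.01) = 0.03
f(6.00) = 0.25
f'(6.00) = 0.01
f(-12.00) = 0.33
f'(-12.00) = 0.00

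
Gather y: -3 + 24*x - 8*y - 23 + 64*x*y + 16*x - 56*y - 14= 40*x + y*(64*x - 64) - 40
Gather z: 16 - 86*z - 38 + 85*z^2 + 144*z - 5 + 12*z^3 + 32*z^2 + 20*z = 12*z^3 + 117*z^2 + 78*z - 27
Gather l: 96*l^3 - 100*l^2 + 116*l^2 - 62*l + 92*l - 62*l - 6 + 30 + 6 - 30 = 96*l^3 + 16*l^2 - 32*l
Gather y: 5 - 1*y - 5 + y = 0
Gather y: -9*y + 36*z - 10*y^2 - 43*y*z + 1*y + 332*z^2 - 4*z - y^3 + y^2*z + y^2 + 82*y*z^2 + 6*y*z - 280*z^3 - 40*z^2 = -y^3 + y^2*(z - 9) + y*(82*z^2 - 37*z - 8) - 280*z^3 + 292*z^2 + 32*z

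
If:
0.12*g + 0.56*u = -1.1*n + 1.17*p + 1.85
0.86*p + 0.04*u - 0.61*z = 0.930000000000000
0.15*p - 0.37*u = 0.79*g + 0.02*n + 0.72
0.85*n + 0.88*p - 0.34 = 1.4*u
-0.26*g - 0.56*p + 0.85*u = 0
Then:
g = -0.54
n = 0.00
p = -2.50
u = -1.81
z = -5.17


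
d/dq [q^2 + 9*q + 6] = 2*q + 9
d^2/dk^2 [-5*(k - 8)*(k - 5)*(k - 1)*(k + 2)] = -60*k^2 + 360*k - 250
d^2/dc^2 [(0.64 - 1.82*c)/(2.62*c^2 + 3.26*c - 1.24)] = (-(1.82*c - 0.64)*(5.24*c + 3.26)*(10.48*c + 6.52) + (28.6104*c + 8.5128)*(2.62*c^2 + 3.26*c - 1.24))/(2.62*c^2 + 3.26*c - 1.24)^3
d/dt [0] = 0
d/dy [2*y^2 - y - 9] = 4*y - 1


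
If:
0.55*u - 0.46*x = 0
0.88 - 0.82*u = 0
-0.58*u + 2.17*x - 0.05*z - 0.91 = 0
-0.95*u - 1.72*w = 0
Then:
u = 1.07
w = -0.59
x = 1.28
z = 25.04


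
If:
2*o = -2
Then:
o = -1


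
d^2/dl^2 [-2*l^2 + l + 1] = -4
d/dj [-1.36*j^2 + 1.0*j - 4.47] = 1.0 - 2.72*j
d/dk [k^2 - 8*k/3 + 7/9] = 2*k - 8/3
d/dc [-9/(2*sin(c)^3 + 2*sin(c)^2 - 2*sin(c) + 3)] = 72*(3*sin(c)^2 + 2*sin(c) - 1)*cos(c)/(-4*sin(c)^2 + sin(c) + sin(3*c) - 6)^2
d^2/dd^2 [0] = 0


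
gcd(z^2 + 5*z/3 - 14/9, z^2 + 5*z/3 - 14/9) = z^2 + 5*z/3 - 14/9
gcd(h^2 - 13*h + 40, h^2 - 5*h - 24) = h - 8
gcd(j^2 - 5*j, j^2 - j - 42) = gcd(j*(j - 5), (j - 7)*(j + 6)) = 1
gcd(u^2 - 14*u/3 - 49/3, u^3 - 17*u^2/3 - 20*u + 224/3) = u - 7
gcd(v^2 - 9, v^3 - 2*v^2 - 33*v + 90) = v - 3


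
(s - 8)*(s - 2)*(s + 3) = s^3 - 7*s^2 - 14*s + 48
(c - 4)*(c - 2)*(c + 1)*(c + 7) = c^4 + 2*c^3 - 33*c^2 + 22*c + 56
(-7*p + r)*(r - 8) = -7*p*r + 56*p + r^2 - 8*r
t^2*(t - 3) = t^3 - 3*t^2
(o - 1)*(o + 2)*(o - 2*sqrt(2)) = o^3 - 2*sqrt(2)*o^2 + o^2 - 2*sqrt(2)*o - 2*o + 4*sqrt(2)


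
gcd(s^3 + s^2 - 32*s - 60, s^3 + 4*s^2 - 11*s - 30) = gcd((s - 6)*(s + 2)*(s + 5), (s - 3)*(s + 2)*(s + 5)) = s^2 + 7*s + 10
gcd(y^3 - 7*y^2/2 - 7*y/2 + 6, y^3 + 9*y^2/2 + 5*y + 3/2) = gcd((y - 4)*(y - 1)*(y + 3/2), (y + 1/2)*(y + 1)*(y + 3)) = 1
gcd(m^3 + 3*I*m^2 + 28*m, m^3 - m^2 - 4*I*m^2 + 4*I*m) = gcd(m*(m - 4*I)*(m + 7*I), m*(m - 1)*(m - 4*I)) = m^2 - 4*I*m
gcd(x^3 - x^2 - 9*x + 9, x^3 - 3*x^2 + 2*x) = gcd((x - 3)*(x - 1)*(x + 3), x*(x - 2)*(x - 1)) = x - 1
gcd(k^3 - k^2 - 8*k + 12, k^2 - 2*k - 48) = 1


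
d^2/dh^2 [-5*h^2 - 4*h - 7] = -10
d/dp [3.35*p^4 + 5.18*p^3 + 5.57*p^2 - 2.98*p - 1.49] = 13.4*p^3 + 15.54*p^2 + 11.14*p - 2.98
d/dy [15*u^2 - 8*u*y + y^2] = -8*u + 2*y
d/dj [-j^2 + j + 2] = 1 - 2*j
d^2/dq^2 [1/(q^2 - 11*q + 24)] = 2*(-q^2 + 11*q + (2*q - 11)^2 - 24)/(q^2 - 11*q + 24)^3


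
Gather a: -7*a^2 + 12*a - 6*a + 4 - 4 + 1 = -7*a^2 + 6*a + 1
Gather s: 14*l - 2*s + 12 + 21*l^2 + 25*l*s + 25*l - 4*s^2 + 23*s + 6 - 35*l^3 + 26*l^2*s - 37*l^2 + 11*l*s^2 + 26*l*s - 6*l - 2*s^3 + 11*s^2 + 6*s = -35*l^3 - 16*l^2 + 33*l - 2*s^3 + s^2*(11*l + 7) + s*(26*l^2 + 51*l + 27) + 18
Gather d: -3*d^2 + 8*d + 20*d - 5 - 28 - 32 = -3*d^2 + 28*d - 65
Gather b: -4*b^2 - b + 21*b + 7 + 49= -4*b^2 + 20*b + 56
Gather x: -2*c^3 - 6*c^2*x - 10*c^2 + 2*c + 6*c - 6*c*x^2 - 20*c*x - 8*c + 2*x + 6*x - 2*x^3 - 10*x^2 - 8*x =-2*c^3 - 10*c^2 - 2*x^3 + x^2*(-6*c - 10) + x*(-6*c^2 - 20*c)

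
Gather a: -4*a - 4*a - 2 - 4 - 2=-8*a - 8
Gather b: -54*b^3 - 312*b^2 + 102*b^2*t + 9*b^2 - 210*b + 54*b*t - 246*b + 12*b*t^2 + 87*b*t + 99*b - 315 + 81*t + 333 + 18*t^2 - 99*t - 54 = -54*b^3 + b^2*(102*t - 303) + b*(12*t^2 + 141*t - 357) + 18*t^2 - 18*t - 36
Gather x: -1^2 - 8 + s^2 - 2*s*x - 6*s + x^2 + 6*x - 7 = s^2 - 6*s + x^2 + x*(6 - 2*s) - 16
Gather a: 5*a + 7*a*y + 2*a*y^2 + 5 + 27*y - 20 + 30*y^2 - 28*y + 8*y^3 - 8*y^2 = a*(2*y^2 + 7*y + 5) + 8*y^3 + 22*y^2 - y - 15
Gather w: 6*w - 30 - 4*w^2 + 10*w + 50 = -4*w^2 + 16*w + 20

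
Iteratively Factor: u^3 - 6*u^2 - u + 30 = (u + 2)*(u^2 - 8*u + 15) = (u - 5)*(u + 2)*(u - 3)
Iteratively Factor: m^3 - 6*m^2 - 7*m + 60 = (m - 4)*(m^2 - 2*m - 15) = (m - 5)*(m - 4)*(m + 3)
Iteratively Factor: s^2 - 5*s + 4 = (s - 4)*(s - 1)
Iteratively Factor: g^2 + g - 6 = (g - 2)*(g + 3)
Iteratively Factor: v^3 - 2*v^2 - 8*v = (v)*(v^2 - 2*v - 8) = v*(v + 2)*(v - 4)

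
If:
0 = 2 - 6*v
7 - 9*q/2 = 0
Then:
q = 14/9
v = 1/3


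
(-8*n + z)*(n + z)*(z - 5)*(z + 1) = -8*n^2*z^2 + 32*n^2*z + 40*n^2 - 7*n*z^3 + 28*n*z^2 + 35*n*z + z^4 - 4*z^3 - 5*z^2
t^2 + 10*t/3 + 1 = (t + 1/3)*(t + 3)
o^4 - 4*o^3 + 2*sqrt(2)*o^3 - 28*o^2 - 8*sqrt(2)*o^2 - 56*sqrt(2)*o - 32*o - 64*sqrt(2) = (o - 8)*(o + 2)^2*(o + 2*sqrt(2))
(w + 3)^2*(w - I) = w^3 + 6*w^2 - I*w^2 + 9*w - 6*I*w - 9*I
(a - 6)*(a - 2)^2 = a^3 - 10*a^2 + 28*a - 24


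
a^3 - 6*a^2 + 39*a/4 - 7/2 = (a - 7/2)*(a - 2)*(a - 1/2)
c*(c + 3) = c^2 + 3*c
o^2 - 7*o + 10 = (o - 5)*(o - 2)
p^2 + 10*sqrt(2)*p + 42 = (p + 3*sqrt(2))*(p + 7*sqrt(2))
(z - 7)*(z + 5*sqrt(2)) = z^2 - 7*z + 5*sqrt(2)*z - 35*sqrt(2)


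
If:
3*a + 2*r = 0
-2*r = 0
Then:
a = 0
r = 0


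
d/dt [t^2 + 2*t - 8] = 2*t + 2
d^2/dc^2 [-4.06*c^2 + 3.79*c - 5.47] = -8.12000000000000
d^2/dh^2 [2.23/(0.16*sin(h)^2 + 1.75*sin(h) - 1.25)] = (-0.228352*sin(h)^4 - 1.8732*sin(h)^3 - 8.270847*sin(h)^2 - 1.131725*sin(h) + 14.55075)/(0.16*sin(h)^2 + 1.75*sin(h) - 1.25)^3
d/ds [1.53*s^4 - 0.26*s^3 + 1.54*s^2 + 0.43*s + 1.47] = 6.12*s^3 - 0.78*s^2 + 3.08*s + 0.43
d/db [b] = 1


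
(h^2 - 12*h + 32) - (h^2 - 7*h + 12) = 20 - 5*h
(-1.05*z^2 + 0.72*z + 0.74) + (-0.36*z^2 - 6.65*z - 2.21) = -1.41*z^2 - 5.93*z - 1.47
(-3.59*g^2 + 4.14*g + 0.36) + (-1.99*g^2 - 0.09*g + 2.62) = -5.58*g^2 + 4.05*g + 2.98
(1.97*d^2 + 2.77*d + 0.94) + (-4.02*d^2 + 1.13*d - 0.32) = -2.05*d^2 + 3.9*d + 0.62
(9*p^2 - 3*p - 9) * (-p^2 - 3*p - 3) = -9*p^4 - 24*p^3 - 9*p^2 + 36*p + 27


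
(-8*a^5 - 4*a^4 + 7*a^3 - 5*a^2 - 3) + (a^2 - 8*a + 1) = -8*a^5 - 4*a^4 + 7*a^3 - 4*a^2 - 8*a - 2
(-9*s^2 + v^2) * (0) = 0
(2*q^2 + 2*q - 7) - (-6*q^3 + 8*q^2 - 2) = 6*q^3 - 6*q^2 + 2*q - 5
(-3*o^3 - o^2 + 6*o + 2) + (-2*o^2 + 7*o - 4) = -3*o^3 - 3*o^2 + 13*o - 2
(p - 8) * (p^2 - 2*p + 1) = p^3 - 10*p^2 + 17*p - 8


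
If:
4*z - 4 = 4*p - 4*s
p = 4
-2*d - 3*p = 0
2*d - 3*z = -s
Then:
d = -6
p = 4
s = 27/4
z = -7/4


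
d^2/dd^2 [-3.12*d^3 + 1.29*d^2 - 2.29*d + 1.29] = 2.58 - 18.72*d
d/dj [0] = 0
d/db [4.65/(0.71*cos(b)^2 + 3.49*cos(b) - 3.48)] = (6.603*cos(b) + 16.2285)*sin(b)/(0.71*cos(b)^2 + 3.49*cos(b) - 3.48)^2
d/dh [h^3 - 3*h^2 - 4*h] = 3*h^2 - 6*h - 4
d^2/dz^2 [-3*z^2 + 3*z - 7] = -6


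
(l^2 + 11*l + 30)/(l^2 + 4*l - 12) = (l + 5)/(l - 2)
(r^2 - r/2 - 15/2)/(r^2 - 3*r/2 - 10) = (r - 3)/(r - 4)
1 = 1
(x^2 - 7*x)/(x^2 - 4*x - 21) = x/(x + 3)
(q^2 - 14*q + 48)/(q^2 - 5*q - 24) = (q - 6)/(q + 3)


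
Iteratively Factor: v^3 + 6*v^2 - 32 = (v + 4)*(v^2 + 2*v - 8) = (v + 4)^2*(v - 2)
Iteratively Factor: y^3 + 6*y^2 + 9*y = (y + 3)*(y^2 + 3*y) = (y + 3)^2*(y)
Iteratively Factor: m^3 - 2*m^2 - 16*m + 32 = (m + 4)*(m^2 - 6*m + 8) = (m - 2)*(m + 4)*(m - 4)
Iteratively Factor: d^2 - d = (d)*(d - 1)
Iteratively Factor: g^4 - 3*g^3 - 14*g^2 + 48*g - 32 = (g + 4)*(g^3 - 7*g^2 + 14*g - 8) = (g - 2)*(g + 4)*(g^2 - 5*g + 4) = (g - 4)*(g - 2)*(g + 4)*(g - 1)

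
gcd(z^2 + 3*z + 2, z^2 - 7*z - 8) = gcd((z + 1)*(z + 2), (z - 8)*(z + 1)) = z + 1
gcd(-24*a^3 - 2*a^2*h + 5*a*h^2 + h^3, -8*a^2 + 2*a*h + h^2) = 8*a^2 - 2*a*h - h^2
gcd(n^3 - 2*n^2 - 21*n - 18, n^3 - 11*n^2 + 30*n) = n - 6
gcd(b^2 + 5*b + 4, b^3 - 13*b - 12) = b + 1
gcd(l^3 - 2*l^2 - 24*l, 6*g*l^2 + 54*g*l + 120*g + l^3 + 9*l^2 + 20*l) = l + 4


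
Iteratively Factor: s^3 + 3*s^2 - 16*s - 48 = (s + 3)*(s^2 - 16) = (s + 3)*(s + 4)*(s - 4)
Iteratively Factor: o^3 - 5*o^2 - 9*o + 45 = (o + 3)*(o^2 - 8*o + 15) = (o - 3)*(o + 3)*(o - 5)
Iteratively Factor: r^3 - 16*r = (r - 4)*(r^2 + 4*r) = (r - 4)*(r + 4)*(r)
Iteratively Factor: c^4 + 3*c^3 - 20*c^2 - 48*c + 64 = (c - 4)*(c^3 + 7*c^2 + 8*c - 16) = (c - 4)*(c - 1)*(c^2 + 8*c + 16) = (c - 4)*(c - 1)*(c + 4)*(c + 4)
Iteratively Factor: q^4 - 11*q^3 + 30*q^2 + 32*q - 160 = (q - 5)*(q^3 - 6*q^2 + 32) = (q - 5)*(q + 2)*(q^2 - 8*q + 16) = (q - 5)*(q - 4)*(q + 2)*(q - 4)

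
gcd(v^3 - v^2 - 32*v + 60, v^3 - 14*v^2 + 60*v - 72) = v - 2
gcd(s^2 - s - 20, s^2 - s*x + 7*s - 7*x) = 1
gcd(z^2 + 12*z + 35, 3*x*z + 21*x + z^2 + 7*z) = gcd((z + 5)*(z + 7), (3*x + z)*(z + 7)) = z + 7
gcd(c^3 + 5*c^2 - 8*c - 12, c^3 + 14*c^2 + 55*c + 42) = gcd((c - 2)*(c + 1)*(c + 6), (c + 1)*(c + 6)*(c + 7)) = c^2 + 7*c + 6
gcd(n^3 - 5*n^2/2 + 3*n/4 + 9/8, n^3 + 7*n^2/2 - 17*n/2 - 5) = n + 1/2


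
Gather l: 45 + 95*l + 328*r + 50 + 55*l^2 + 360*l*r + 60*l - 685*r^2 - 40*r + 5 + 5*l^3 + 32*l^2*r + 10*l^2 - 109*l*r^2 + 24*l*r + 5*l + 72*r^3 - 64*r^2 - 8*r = 5*l^3 + l^2*(32*r + 65) + l*(-109*r^2 + 384*r + 160) + 72*r^3 - 749*r^2 + 280*r + 100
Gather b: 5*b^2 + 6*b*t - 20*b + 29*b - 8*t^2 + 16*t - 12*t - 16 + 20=5*b^2 + b*(6*t + 9) - 8*t^2 + 4*t + 4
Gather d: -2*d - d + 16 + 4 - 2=18 - 3*d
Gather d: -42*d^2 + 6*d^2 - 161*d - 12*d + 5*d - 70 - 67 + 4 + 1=-36*d^2 - 168*d - 132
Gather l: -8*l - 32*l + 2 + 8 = 10 - 40*l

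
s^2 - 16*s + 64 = (s - 8)^2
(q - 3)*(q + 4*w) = q^2 + 4*q*w - 3*q - 12*w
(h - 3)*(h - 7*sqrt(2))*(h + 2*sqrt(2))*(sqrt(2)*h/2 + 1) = sqrt(2)*h^4/2 - 4*h^3 - 3*sqrt(2)*h^3/2 - 19*sqrt(2)*h^2 + 12*h^2 - 28*h + 57*sqrt(2)*h + 84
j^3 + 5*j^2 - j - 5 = (j - 1)*(j + 1)*(j + 5)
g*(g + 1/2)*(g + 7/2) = g^3 + 4*g^2 + 7*g/4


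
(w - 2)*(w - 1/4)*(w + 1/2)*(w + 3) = w^4 + 5*w^3/4 - 47*w^2/8 - 13*w/8 + 3/4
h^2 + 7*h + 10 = (h + 2)*(h + 5)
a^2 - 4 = (a - 2)*(a + 2)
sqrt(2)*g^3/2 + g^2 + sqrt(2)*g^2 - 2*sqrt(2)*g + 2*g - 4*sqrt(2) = (g - sqrt(2))*(g + 2*sqrt(2))*(sqrt(2)*g/2 + sqrt(2))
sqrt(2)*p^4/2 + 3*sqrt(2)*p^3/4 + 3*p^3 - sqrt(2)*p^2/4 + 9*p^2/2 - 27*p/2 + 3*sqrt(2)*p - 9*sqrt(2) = (p - 3/2)*(p + 3)*(p + 2*sqrt(2))*(sqrt(2)*p/2 + 1)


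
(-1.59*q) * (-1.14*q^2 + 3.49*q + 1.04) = 1.8126*q^3 - 5.5491*q^2 - 1.6536*q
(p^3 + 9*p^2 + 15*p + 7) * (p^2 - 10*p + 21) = p^5 - p^4 - 54*p^3 + 46*p^2 + 245*p + 147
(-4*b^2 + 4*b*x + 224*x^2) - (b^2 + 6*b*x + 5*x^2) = -5*b^2 - 2*b*x + 219*x^2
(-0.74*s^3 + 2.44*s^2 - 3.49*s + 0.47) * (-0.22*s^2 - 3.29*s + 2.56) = 0.1628*s^5 + 1.8978*s^4 - 9.1542*s^3 + 17.6251*s^2 - 10.4807*s + 1.2032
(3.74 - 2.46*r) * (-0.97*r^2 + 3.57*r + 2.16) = 2.3862*r^3 - 12.41*r^2 + 8.0382*r + 8.0784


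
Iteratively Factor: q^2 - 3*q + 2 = (q - 1)*(q - 2)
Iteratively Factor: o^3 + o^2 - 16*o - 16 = (o + 4)*(o^2 - 3*o - 4) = (o - 4)*(o + 4)*(o + 1)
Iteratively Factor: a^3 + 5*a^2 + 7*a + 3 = (a + 3)*(a^2 + 2*a + 1) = (a + 1)*(a + 3)*(a + 1)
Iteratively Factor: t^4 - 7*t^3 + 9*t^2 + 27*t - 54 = (t - 3)*(t^3 - 4*t^2 - 3*t + 18) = (t - 3)^2*(t^2 - t - 6) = (t - 3)^2*(t + 2)*(t - 3)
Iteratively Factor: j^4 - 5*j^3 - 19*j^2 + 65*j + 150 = (j - 5)*(j^3 - 19*j - 30) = (j - 5)*(j + 3)*(j^2 - 3*j - 10) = (j - 5)^2*(j + 3)*(j + 2)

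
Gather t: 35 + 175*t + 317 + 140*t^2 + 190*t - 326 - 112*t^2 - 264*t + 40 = 28*t^2 + 101*t + 66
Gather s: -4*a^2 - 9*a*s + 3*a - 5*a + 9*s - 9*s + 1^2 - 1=-4*a^2 - 9*a*s - 2*a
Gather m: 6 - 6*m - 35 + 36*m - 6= 30*m - 35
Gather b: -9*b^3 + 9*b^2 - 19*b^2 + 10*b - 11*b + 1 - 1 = -9*b^3 - 10*b^2 - b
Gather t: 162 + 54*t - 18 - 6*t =48*t + 144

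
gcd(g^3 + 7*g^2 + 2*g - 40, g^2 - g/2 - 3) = g - 2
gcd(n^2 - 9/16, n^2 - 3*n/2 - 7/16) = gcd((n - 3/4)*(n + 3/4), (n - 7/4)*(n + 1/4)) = 1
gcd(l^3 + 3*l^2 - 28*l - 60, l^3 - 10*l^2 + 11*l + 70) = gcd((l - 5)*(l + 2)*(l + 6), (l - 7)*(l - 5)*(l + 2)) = l^2 - 3*l - 10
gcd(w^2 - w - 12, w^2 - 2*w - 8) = w - 4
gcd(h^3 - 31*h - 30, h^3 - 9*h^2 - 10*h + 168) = h - 6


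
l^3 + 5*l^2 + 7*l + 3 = (l + 1)^2*(l + 3)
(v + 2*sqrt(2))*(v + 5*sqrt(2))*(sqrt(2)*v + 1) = sqrt(2)*v^3 + 15*v^2 + 27*sqrt(2)*v + 20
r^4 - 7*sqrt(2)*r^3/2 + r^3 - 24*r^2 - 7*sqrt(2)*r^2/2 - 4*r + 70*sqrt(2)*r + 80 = (r - 4)*(r + 5)*(r - 4*sqrt(2))*(r + sqrt(2)/2)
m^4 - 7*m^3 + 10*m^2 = m^2*(m - 5)*(m - 2)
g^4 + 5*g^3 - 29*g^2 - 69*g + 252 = (g - 3)^2*(g + 4)*(g + 7)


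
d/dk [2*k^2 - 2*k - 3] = 4*k - 2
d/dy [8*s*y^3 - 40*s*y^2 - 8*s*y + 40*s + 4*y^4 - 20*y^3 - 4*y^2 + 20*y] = 24*s*y^2 - 80*s*y - 8*s + 16*y^3 - 60*y^2 - 8*y + 20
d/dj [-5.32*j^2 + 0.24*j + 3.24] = 0.24 - 10.64*j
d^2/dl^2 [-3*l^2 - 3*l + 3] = -6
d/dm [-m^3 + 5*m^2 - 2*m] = -3*m^2 + 10*m - 2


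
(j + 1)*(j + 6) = j^2 + 7*j + 6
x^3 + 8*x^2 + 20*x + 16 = (x + 2)^2*(x + 4)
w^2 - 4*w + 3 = (w - 3)*(w - 1)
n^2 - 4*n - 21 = (n - 7)*(n + 3)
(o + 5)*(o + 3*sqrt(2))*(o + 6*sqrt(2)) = o^3 + 5*o^2 + 9*sqrt(2)*o^2 + 36*o + 45*sqrt(2)*o + 180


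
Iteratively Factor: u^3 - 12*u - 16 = (u + 2)*(u^2 - 2*u - 8) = (u - 4)*(u + 2)*(u + 2)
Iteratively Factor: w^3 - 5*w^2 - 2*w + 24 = (w - 4)*(w^2 - w - 6) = (w - 4)*(w + 2)*(w - 3)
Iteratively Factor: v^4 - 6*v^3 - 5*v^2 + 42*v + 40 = (v - 5)*(v^3 - v^2 - 10*v - 8) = (v - 5)*(v - 4)*(v^2 + 3*v + 2) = (v - 5)*(v - 4)*(v + 2)*(v + 1)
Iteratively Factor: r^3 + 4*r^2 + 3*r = (r + 3)*(r^2 + r) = (r + 1)*(r + 3)*(r)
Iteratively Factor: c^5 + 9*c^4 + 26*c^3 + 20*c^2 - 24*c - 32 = (c + 4)*(c^4 + 5*c^3 + 6*c^2 - 4*c - 8) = (c + 2)*(c + 4)*(c^3 + 3*c^2 - 4) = (c + 2)^2*(c + 4)*(c^2 + c - 2) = (c - 1)*(c + 2)^2*(c + 4)*(c + 2)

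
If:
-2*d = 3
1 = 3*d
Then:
No Solution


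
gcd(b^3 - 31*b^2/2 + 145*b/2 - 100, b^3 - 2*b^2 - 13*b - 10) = b - 5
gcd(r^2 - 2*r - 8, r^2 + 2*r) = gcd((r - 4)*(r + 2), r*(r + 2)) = r + 2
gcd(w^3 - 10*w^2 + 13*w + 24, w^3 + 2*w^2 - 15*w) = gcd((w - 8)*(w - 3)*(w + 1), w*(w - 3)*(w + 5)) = w - 3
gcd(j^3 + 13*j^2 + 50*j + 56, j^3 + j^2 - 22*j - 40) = j^2 + 6*j + 8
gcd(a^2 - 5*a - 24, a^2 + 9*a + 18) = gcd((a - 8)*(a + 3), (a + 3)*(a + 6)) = a + 3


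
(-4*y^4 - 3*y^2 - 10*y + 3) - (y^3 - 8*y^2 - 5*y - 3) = -4*y^4 - y^3 + 5*y^2 - 5*y + 6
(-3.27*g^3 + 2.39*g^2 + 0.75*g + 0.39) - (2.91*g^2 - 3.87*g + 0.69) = -3.27*g^3 - 0.52*g^2 + 4.62*g - 0.3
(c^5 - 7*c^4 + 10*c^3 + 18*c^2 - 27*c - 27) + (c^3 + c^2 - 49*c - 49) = c^5 - 7*c^4 + 11*c^3 + 19*c^2 - 76*c - 76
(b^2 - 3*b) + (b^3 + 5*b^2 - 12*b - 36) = b^3 + 6*b^2 - 15*b - 36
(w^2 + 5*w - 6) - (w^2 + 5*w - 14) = 8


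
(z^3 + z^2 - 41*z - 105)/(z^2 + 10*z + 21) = (z^2 - 2*z - 35)/(z + 7)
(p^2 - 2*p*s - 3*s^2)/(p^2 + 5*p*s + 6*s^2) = (p^2 - 2*p*s - 3*s^2)/(p^2 + 5*p*s + 6*s^2)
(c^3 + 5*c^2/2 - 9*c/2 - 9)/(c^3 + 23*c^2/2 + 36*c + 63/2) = (c - 2)/(c + 7)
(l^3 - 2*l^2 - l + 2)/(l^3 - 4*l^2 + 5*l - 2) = (l + 1)/(l - 1)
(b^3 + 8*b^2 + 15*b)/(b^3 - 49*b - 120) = b/(b - 8)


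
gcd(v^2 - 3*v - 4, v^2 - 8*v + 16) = v - 4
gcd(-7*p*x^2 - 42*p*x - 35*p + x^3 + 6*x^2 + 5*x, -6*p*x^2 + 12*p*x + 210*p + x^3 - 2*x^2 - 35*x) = x + 5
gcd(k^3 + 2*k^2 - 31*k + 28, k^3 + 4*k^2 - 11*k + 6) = k - 1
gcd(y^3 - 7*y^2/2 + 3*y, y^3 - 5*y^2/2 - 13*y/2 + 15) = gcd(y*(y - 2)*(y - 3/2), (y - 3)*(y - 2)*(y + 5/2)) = y - 2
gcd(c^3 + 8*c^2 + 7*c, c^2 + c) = c^2 + c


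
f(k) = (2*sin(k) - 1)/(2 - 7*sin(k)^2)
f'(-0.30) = 4.64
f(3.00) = -0.39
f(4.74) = 0.60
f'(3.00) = -0.66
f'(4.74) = 0.04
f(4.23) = 0.79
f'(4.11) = -1.87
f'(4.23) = -1.04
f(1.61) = -0.20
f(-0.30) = -1.15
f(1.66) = -0.20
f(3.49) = -1.42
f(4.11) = 0.96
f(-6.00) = -0.30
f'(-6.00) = 0.54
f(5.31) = 0.95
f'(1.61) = -0.01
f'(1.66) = -0.01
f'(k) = 2*cos(k)/(2 - 7*sin(k)^2) + 14*(2*sin(k) - 1)*sin(k)*cos(k)/(2 - 7*sin(k)^2)^2 = 2*(7*sin(k)^2 - 7*sin(k) + 2)*cos(k)/(7*sin(k)^2 - 2)^2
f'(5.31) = 1.83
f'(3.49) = -6.98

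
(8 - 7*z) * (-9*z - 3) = 63*z^2 - 51*z - 24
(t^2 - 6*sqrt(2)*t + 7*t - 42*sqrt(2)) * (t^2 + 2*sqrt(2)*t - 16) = t^4 - 4*sqrt(2)*t^3 + 7*t^3 - 40*t^2 - 28*sqrt(2)*t^2 - 280*t + 96*sqrt(2)*t + 672*sqrt(2)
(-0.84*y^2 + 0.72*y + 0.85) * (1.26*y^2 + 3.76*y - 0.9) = -1.0584*y^4 - 2.2512*y^3 + 4.5342*y^2 + 2.548*y - 0.765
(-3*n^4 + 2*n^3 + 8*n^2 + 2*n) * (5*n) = -15*n^5 + 10*n^4 + 40*n^3 + 10*n^2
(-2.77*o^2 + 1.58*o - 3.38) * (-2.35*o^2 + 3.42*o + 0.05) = 6.5095*o^4 - 13.1864*o^3 + 13.2081*o^2 - 11.4806*o - 0.169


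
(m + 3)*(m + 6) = m^2 + 9*m + 18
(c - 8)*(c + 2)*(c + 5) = c^3 - c^2 - 46*c - 80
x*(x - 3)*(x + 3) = x^3 - 9*x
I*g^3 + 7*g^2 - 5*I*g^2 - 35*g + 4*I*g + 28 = (g - 4)*(g - 7*I)*(I*g - I)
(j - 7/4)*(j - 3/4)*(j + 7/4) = j^3 - 3*j^2/4 - 49*j/16 + 147/64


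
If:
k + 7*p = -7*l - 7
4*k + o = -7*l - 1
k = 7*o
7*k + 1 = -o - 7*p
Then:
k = 35/72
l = -31/72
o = 5/72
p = -23/36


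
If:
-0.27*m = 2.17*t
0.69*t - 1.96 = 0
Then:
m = -22.83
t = 2.84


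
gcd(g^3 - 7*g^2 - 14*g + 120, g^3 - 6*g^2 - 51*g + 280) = g - 5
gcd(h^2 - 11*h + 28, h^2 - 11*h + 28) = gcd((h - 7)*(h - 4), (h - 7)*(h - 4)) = h^2 - 11*h + 28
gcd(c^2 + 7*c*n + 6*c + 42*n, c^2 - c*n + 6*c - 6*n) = c + 6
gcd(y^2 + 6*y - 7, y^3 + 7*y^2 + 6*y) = 1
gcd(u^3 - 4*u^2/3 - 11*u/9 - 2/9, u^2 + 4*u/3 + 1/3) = u + 1/3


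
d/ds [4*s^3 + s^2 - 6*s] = 12*s^2 + 2*s - 6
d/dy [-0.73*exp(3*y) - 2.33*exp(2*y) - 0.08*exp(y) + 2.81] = (-2.19*exp(2*y) - 4.66*exp(y) - 0.08)*exp(y)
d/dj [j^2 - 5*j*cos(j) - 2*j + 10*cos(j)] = 5*j*sin(j) + 2*j - 10*sin(j) - 5*cos(j) - 2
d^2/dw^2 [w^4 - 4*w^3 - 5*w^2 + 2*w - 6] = 12*w^2 - 24*w - 10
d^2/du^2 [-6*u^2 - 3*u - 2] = -12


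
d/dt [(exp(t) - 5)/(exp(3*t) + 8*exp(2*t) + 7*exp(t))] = (-2*exp(3*t) + 7*exp(2*t) + 80*exp(t) + 35)*exp(-t)/(exp(4*t) + 16*exp(3*t) + 78*exp(2*t) + 112*exp(t) + 49)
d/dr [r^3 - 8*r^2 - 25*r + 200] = 3*r^2 - 16*r - 25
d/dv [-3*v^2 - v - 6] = -6*v - 1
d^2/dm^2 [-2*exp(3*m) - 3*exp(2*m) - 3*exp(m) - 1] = (-18*exp(2*m) - 12*exp(m) - 3)*exp(m)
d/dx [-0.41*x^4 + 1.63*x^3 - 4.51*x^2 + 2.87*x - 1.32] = -1.64*x^3 + 4.89*x^2 - 9.02*x + 2.87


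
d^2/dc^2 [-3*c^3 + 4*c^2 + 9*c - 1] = 8 - 18*c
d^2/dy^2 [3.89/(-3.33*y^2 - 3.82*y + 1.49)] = (86.271642*y^2 + 98.966268*y - 3.89*(6.66*y + 3.82)*(13.32*y + 7.64) - 38.602026)/(3.33*y^2 + 3.82*y - 1.49)^3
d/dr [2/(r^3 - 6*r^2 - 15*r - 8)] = 6*(-r^2 + 4*r + 5)/(-r^3 + 6*r^2 + 15*r + 8)^2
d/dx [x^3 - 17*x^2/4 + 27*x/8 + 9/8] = 3*x^2 - 17*x/2 + 27/8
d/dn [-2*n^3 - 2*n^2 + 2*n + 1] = -6*n^2 - 4*n + 2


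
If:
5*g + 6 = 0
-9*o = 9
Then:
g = -6/5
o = -1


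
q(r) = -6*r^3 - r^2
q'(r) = -18*r^2 - 2*r = 2*r*(-9*r - 1)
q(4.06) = -418.02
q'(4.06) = -304.82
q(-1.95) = 40.69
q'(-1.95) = -64.54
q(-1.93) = 39.41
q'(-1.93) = -63.19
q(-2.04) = 46.78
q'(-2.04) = -70.83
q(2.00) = -52.00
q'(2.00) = -76.00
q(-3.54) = 253.64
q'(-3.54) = -218.49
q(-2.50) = 87.50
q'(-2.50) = -107.50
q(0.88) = -4.86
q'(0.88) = -15.70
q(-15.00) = 20025.00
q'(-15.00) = -4020.00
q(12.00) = -10512.00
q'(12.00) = -2616.00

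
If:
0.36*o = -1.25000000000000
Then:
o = -3.47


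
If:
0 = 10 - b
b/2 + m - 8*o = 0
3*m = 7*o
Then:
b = 10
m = 35/17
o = 15/17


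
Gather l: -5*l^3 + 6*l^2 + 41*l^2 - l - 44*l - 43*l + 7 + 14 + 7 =-5*l^3 + 47*l^2 - 88*l + 28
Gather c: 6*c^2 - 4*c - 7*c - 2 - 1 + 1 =6*c^2 - 11*c - 2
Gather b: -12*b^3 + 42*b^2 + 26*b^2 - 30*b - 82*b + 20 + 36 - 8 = -12*b^3 + 68*b^2 - 112*b + 48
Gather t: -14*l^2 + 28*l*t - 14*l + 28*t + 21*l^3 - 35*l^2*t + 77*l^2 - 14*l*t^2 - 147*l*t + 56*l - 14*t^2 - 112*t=21*l^3 + 63*l^2 + 42*l + t^2*(-14*l - 14) + t*(-35*l^2 - 119*l - 84)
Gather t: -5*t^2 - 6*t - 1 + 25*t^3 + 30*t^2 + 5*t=25*t^3 + 25*t^2 - t - 1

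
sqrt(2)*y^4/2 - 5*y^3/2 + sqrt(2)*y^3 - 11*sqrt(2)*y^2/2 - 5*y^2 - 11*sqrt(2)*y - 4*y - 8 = (y + 2)*(y - 4*sqrt(2))*(y + sqrt(2))*(sqrt(2)*y/2 + 1/2)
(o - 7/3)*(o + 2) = o^2 - o/3 - 14/3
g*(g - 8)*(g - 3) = g^3 - 11*g^2 + 24*g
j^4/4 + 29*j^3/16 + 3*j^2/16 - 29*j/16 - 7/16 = (j/4 + 1/4)*(j - 1)*(j + 1/4)*(j + 7)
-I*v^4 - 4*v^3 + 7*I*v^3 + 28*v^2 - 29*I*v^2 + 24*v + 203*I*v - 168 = (v - 7)*(v - 8*I)*(v + 3*I)*(-I*v + 1)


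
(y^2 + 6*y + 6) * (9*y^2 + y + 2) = 9*y^4 + 55*y^3 + 62*y^2 + 18*y + 12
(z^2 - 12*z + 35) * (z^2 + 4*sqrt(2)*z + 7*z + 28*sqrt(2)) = z^4 - 5*z^3 + 4*sqrt(2)*z^3 - 49*z^2 - 20*sqrt(2)*z^2 - 196*sqrt(2)*z + 245*z + 980*sqrt(2)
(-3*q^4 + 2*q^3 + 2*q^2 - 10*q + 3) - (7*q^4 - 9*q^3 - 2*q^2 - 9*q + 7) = -10*q^4 + 11*q^3 + 4*q^2 - q - 4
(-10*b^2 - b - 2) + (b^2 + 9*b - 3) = -9*b^2 + 8*b - 5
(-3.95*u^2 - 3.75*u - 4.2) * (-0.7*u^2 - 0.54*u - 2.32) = 2.765*u^4 + 4.758*u^3 + 14.129*u^2 + 10.968*u + 9.744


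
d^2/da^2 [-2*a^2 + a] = -4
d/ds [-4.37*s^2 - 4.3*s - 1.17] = -8.74*s - 4.3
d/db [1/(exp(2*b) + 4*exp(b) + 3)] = 2*(-exp(b) - 2)*exp(b)/(exp(2*b) + 4*exp(b) + 3)^2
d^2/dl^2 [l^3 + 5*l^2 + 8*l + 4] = 6*l + 10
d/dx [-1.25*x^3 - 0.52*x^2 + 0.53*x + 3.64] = -3.75*x^2 - 1.04*x + 0.53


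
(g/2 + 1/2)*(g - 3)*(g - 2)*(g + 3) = g^4/2 - g^3/2 - 11*g^2/2 + 9*g/2 + 9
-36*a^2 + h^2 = (-6*a + h)*(6*a + h)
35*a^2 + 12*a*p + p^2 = (5*a + p)*(7*a + p)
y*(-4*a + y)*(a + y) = -4*a^2*y - 3*a*y^2 + y^3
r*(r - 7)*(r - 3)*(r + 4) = r^4 - 6*r^3 - 19*r^2 + 84*r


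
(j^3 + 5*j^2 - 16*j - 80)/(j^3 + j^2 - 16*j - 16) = (j + 5)/(j + 1)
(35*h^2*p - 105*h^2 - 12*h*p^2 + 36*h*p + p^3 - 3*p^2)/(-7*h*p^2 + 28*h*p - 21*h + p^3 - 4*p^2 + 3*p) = (-5*h + p)/(p - 1)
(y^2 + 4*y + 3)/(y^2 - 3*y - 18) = (y + 1)/(y - 6)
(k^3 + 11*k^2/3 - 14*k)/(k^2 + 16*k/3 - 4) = k*(3*k - 7)/(3*k - 2)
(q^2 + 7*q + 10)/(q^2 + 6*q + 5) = (q + 2)/(q + 1)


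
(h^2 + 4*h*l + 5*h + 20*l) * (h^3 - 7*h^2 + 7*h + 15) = h^5 + 4*h^4*l - 2*h^4 - 8*h^3*l - 28*h^3 - 112*h^2*l + 50*h^2 + 200*h*l + 75*h + 300*l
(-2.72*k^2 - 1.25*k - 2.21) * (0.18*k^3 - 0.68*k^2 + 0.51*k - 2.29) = -0.4896*k^5 + 1.6246*k^4 - 0.935*k^3 + 7.0941*k^2 + 1.7354*k + 5.0609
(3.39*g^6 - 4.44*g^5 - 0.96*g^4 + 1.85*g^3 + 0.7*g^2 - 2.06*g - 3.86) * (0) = 0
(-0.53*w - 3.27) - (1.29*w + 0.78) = -1.82*w - 4.05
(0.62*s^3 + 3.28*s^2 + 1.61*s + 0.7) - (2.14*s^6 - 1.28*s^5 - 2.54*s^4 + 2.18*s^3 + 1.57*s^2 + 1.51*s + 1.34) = -2.14*s^6 + 1.28*s^5 + 2.54*s^4 - 1.56*s^3 + 1.71*s^2 + 0.1*s - 0.64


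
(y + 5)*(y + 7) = y^2 + 12*y + 35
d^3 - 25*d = d*(d - 5)*(d + 5)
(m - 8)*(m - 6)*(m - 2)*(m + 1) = m^4 - 15*m^3 + 60*m^2 - 20*m - 96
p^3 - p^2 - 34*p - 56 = (p - 7)*(p + 2)*(p + 4)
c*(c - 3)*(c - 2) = c^3 - 5*c^2 + 6*c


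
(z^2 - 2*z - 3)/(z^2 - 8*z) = (z^2 - 2*z - 3)/(z*(z - 8))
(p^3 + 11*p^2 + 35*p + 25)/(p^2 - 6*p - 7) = (p^2 + 10*p + 25)/(p - 7)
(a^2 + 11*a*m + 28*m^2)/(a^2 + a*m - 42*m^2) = (a + 4*m)/(a - 6*m)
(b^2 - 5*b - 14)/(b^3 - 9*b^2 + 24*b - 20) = (b^2 - 5*b - 14)/(b^3 - 9*b^2 + 24*b - 20)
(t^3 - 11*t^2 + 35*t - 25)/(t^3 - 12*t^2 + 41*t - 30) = (t - 5)/(t - 6)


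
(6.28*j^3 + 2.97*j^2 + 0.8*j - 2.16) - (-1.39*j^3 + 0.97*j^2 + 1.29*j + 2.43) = 7.67*j^3 + 2.0*j^2 - 0.49*j - 4.59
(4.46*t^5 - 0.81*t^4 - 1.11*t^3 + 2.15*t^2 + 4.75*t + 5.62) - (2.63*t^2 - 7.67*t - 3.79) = 4.46*t^5 - 0.81*t^4 - 1.11*t^3 - 0.48*t^2 + 12.42*t + 9.41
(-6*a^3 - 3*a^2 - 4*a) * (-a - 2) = 6*a^4 + 15*a^3 + 10*a^2 + 8*a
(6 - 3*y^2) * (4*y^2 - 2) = -12*y^4 + 30*y^2 - 12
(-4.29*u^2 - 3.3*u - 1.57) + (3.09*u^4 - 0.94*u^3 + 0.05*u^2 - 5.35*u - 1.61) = 3.09*u^4 - 0.94*u^3 - 4.24*u^2 - 8.65*u - 3.18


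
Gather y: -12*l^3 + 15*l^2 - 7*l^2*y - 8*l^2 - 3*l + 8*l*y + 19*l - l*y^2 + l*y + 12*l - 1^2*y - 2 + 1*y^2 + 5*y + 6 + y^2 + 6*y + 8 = -12*l^3 + 7*l^2 + 28*l + y^2*(2 - l) + y*(-7*l^2 + 9*l + 10) + 12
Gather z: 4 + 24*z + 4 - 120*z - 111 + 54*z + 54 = -42*z - 49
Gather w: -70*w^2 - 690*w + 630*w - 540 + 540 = -70*w^2 - 60*w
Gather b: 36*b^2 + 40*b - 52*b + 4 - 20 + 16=36*b^2 - 12*b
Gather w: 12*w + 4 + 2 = 12*w + 6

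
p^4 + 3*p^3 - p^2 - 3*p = p*(p - 1)*(p + 1)*(p + 3)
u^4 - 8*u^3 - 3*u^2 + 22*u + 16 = (u - 8)*(u - 2)*(u + 1)^2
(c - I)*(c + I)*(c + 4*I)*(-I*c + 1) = -I*c^4 + 5*c^3 + 3*I*c^2 + 5*c + 4*I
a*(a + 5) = a^2 + 5*a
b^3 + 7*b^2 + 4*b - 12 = (b - 1)*(b + 2)*(b + 6)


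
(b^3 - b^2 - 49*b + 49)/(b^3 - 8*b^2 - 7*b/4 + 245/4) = 4*(b^2 + 6*b - 7)/(4*b^2 - 4*b - 35)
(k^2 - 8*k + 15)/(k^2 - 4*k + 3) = (k - 5)/(k - 1)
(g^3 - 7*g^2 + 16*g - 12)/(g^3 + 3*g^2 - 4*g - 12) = (g^2 - 5*g + 6)/(g^2 + 5*g + 6)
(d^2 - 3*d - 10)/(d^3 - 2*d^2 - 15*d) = (d + 2)/(d*(d + 3))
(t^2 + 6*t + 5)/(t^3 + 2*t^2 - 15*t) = (t + 1)/(t*(t - 3))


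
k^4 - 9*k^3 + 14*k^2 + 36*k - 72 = (k - 6)*(k - 3)*(k - 2)*(k + 2)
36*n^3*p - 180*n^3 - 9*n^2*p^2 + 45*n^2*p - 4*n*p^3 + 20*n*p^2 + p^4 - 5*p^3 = (-4*n + p)*(-3*n + p)*(3*n + p)*(p - 5)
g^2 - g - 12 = (g - 4)*(g + 3)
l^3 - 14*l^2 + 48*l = l*(l - 8)*(l - 6)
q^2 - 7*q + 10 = (q - 5)*(q - 2)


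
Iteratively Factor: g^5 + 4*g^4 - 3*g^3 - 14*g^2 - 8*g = (g - 2)*(g^4 + 6*g^3 + 9*g^2 + 4*g) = (g - 2)*(g + 1)*(g^3 + 5*g^2 + 4*g) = (g - 2)*(g + 1)^2*(g^2 + 4*g) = (g - 2)*(g + 1)^2*(g + 4)*(g)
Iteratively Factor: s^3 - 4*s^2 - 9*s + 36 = (s - 4)*(s^2 - 9) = (s - 4)*(s - 3)*(s + 3)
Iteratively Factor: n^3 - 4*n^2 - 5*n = (n + 1)*(n^2 - 5*n) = (n - 5)*(n + 1)*(n)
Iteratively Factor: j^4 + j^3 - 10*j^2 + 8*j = (j)*(j^3 + j^2 - 10*j + 8) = j*(j - 2)*(j^2 + 3*j - 4) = j*(j - 2)*(j - 1)*(j + 4)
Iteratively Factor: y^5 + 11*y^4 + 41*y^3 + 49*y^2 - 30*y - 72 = (y + 2)*(y^4 + 9*y^3 + 23*y^2 + 3*y - 36) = (y + 2)*(y + 4)*(y^3 + 5*y^2 + 3*y - 9) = (y + 2)*(y + 3)*(y + 4)*(y^2 + 2*y - 3) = (y - 1)*(y + 2)*(y + 3)*(y + 4)*(y + 3)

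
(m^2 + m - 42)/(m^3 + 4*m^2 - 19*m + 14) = (m - 6)/(m^2 - 3*m + 2)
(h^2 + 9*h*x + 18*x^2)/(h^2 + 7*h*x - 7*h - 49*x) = (h^2 + 9*h*x + 18*x^2)/(h^2 + 7*h*x - 7*h - 49*x)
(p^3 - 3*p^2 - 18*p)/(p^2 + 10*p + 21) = p*(p - 6)/(p + 7)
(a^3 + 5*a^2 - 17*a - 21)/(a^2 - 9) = (a^2 + 8*a + 7)/(a + 3)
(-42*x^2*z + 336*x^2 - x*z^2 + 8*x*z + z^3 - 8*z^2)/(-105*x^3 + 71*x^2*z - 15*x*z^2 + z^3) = (6*x*z - 48*x + z^2 - 8*z)/(15*x^2 - 8*x*z + z^2)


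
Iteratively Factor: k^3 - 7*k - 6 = (k - 3)*(k^2 + 3*k + 2) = (k - 3)*(k + 2)*(k + 1)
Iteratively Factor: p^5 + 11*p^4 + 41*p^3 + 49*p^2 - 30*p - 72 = (p + 3)*(p^4 + 8*p^3 + 17*p^2 - 2*p - 24) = (p + 3)^2*(p^3 + 5*p^2 + 2*p - 8) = (p - 1)*(p + 3)^2*(p^2 + 6*p + 8) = (p - 1)*(p + 2)*(p + 3)^2*(p + 4)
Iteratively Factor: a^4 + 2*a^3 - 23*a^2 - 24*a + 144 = (a + 4)*(a^3 - 2*a^2 - 15*a + 36) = (a - 3)*(a + 4)*(a^2 + a - 12) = (a - 3)*(a + 4)^2*(a - 3)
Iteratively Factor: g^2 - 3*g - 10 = (g - 5)*(g + 2)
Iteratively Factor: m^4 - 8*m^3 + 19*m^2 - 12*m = (m - 1)*(m^3 - 7*m^2 + 12*m) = m*(m - 1)*(m^2 - 7*m + 12) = m*(m - 3)*(m - 1)*(m - 4)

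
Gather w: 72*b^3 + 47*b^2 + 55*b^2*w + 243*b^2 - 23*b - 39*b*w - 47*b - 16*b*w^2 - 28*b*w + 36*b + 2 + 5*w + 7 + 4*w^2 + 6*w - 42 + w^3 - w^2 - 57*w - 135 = 72*b^3 + 290*b^2 - 34*b + w^3 + w^2*(3 - 16*b) + w*(55*b^2 - 67*b - 46) - 168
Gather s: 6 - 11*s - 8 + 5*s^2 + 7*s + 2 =5*s^2 - 4*s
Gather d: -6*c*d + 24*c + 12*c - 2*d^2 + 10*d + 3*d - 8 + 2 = 36*c - 2*d^2 + d*(13 - 6*c) - 6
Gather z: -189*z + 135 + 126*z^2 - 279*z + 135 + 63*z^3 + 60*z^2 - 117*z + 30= 63*z^3 + 186*z^2 - 585*z + 300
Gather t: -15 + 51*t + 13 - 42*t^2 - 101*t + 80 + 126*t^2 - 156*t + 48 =84*t^2 - 206*t + 126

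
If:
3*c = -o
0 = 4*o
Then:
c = 0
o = 0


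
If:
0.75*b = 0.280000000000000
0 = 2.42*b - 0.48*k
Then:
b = 0.37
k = 1.88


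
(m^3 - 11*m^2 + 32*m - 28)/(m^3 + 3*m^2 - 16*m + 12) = (m^2 - 9*m + 14)/(m^2 + 5*m - 6)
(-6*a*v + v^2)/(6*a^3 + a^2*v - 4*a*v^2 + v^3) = v*(-6*a + v)/(6*a^3 + a^2*v - 4*a*v^2 + v^3)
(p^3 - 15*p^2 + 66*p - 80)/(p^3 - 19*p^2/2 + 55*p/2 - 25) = 2*(p - 8)/(2*p - 5)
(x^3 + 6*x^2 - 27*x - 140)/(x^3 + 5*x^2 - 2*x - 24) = (x^2 + 2*x - 35)/(x^2 + x - 6)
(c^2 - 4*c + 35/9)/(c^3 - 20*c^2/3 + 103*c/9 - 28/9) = (3*c - 5)/(3*c^2 - 13*c + 4)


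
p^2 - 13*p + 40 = (p - 8)*(p - 5)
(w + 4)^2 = w^2 + 8*w + 16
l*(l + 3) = l^2 + 3*l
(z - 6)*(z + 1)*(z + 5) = z^3 - 31*z - 30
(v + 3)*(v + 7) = v^2 + 10*v + 21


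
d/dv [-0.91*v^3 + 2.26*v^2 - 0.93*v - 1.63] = -2.73*v^2 + 4.52*v - 0.93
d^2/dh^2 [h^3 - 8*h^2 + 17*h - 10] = 6*h - 16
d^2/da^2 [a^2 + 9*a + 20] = 2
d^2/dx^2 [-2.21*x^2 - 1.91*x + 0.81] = -4.42000000000000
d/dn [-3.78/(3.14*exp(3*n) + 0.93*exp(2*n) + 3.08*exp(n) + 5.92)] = (35.6076*exp(2*n) + 7.0308*exp(n) + 11.6424)*exp(n)/(3.14*exp(3*n) + 0.93*exp(2*n) + 3.08*exp(n) + 5.92)^2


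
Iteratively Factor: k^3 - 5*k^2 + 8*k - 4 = (k - 2)*(k^2 - 3*k + 2) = (k - 2)*(k - 1)*(k - 2)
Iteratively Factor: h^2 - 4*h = (h)*(h - 4)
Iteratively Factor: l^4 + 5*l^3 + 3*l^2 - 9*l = (l)*(l^3 + 5*l^2 + 3*l - 9) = l*(l - 1)*(l^2 + 6*l + 9) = l*(l - 1)*(l + 3)*(l + 3)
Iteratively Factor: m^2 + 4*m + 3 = (m + 1)*(m + 3)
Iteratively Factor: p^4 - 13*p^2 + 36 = (p + 3)*(p^3 - 3*p^2 - 4*p + 12) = (p - 3)*(p + 3)*(p^2 - 4) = (p - 3)*(p + 2)*(p + 3)*(p - 2)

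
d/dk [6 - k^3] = -3*k^2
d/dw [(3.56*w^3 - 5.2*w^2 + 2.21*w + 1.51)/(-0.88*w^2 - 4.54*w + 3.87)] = (-3.1328*w^4 - 32.3248*w^3 + 66.8844*w^2 - 37.5904*w + 15.4081)/(0.7744*w^4 + 7.9904*w^3 + 13.8004*w^2 - 35.1396*w + 14.9769)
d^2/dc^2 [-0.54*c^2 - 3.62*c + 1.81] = -1.08000000000000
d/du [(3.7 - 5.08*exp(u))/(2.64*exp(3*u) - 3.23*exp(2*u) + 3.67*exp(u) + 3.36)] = (26.8224*exp(3*u) - 45.7124*exp(2*u) + 23.902*exp(u) - 30.6478)*exp(u)/(6.9696*exp(6*u) - 17.0544*exp(5*u) + 29.8105*exp(4*u) - 5.9674*exp(3*u) - 8.2367*exp(2*u) + 24.6624*exp(u) + 11.2896)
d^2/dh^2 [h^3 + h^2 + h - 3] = 6*h + 2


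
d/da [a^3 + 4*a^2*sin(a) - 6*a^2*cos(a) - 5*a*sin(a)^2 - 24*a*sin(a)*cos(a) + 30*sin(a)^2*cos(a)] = 6*a^2*sin(a) + 4*a^2*cos(a) + 3*a^2 + 8*a*sin(a) - 5*a*sin(2*a) - 12*a*cos(a) - 24*a*cos(2*a) - 15*sin(a)/2 - 12*sin(2*a) + 45*sin(3*a)/2 + 5*cos(2*a)/2 - 5/2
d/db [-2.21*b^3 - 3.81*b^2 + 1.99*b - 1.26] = -6.63*b^2 - 7.62*b + 1.99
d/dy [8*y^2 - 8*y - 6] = 16*y - 8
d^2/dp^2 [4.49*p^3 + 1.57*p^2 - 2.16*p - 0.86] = 26.94*p + 3.14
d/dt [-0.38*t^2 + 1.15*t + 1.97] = 1.15 - 0.76*t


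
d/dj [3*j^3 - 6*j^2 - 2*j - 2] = 9*j^2 - 12*j - 2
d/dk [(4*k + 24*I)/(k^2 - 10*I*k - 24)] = 4*(k^2 - 10*I*k - 2*(k - 5*I)*(k + 6*I) - 24)/(-k^2 + 10*I*k + 24)^2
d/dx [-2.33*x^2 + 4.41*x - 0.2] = 4.41 - 4.66*x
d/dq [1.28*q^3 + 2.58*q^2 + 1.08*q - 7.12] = 3.84*q^2 + 5.16*q + 1.08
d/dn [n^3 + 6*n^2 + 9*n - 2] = 3*n^2 + 12*n + 9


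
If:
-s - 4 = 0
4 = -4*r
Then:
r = -1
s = -4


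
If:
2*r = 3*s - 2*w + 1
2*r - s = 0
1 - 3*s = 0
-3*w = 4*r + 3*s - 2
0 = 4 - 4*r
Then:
No Solution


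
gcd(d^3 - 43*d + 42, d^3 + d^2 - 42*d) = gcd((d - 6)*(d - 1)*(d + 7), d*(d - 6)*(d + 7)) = d^2 + d - 42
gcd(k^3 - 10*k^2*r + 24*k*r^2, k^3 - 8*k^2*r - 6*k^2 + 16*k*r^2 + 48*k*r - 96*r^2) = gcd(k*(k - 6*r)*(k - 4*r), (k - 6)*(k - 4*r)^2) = -k + 4*r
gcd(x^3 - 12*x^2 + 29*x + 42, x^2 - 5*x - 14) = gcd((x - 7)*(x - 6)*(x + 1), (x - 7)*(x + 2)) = x - 7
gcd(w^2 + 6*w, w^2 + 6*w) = w^2 + 6*w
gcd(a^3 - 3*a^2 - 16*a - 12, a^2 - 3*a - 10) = a + 2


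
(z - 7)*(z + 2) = z^2 - 5*z - 14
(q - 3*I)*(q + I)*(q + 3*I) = q^3 + I*q^2 + 9*q + 9*I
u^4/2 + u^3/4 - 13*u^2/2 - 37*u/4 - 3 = (u/2 + 1/2)*(u - 4)*(u + 1/2)*(u + 3)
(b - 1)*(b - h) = b^2 - b*h - b + h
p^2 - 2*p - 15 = (p - 5)*(p + 3)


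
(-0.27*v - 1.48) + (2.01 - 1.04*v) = 0.53 - 1.31*v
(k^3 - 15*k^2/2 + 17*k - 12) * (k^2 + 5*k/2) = k^5 - 5*k^4 - 7*k^3/4 + 61*k^2/2 - 30*k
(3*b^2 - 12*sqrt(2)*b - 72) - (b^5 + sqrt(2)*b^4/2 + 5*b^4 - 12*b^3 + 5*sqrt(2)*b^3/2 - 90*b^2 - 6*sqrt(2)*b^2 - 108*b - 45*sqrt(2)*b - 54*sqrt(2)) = -b^5 - 5*b^4 - sqrt(2)*b^4/2 - 5*sqrt(2)*b^3/2 + 12*b^3 + 6*sqrt(2)*b^2 + 93*b^2 + 33*sqrt(2)*b + 108*b - 72 + 54*sqrt(2)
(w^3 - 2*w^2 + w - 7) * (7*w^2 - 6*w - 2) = 7*w^5 - 20*w^4 + 17*w^3 - 51*w^2 + 40*w + 14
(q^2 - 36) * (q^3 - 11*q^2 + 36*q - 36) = q^5 - 11*q^4 + 360*q^2 - 1296*q + 1296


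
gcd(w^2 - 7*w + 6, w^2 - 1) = w - 1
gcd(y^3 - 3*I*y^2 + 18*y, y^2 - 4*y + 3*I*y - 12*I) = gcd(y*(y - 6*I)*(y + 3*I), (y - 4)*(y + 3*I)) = y + 3*I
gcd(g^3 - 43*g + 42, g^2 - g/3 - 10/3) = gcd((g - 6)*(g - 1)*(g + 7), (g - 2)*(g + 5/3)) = 1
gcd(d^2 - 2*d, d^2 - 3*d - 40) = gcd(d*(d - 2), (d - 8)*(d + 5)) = 1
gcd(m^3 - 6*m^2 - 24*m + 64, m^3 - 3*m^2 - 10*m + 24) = m - 2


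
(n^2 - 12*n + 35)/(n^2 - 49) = (n - 5)/(n + 7)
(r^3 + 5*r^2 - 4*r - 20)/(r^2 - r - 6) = (r^2 + 3*r - 10)/(r - 3)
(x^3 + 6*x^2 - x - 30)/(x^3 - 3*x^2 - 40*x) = (x^2 + x - 6)/(x*(x - 8))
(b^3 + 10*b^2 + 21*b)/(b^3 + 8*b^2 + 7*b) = (b + 3)/(b + 1)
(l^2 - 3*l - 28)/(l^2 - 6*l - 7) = (l + 4)/(l + 1)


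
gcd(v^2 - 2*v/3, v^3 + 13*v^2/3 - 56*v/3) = v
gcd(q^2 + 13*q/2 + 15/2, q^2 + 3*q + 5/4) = 1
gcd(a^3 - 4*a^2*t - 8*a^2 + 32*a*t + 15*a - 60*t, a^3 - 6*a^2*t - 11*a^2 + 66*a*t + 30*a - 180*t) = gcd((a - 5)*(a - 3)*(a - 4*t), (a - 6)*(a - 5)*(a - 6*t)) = a - 5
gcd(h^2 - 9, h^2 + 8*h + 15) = h + 3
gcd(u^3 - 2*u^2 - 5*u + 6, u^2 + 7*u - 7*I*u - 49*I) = 1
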